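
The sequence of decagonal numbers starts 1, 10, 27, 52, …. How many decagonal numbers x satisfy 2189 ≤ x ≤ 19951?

48

The n-th decagonal number is n(4n−3).
Smallest index with value ≥ 2189: n = 24 (giving 2232).
Largest index with value ≤ 19951: n = 71 (giving 19951).
Indices 24 through 71: 48 terms.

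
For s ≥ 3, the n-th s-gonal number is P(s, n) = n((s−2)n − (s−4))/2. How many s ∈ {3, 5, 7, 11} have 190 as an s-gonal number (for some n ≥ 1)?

1

s = 3: P(3, 19) = 190. ✓
s = 5: P(5, 11) = 176 and P(5, 12) = 210; 190 is not s-gonal.
s = 7: P(7, 9) = 189 and P(7, 10) = 235; 190 is not s-gonal.
s = 11: P(11, 6) = 141 and P(11, 7) = 196; 190 is not s-gonal.
Hits: s ∈ {3} → 1.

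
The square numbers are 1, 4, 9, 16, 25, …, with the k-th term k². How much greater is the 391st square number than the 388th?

2337

391² = 152881 and 388² = 150544.
Difference: 152881 − 150544 = 2337.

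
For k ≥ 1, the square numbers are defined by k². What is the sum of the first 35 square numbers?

Σ_{i=1}^{35} i² = 35·36·71/6 = 14910.

14910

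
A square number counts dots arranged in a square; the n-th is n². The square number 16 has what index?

We need n² = 16, so n = √16 = 4.
Check: 4² = 16. ✓

4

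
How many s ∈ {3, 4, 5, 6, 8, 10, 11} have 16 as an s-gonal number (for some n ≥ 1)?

1

s = 3: P(3, 5) = 15 and P(3, 6) = 21; 16 is not s-gonal.
s = 4: P(4, 4) = 16. ✓
s = 5: P(5, 3) = 12 and P(5, 4) = 22; 16 is not s-gonal.
s = 6: P(6, 3) = 15 and P(6, 4) = 28; 16 is not s-gonal.
s = 8: P(8, 2) = 8 and P(8, 3) = 21; 16 is not s-gonal.
s = 10: P(10, 2) = 10 and P(10, 3) = 27; 16 is not s-gonal.
s = 11: P(11, 2) = 11 and P(11, 3) = 30; 16 is not s-gonal.
Hits: s ∈ {4} → 1.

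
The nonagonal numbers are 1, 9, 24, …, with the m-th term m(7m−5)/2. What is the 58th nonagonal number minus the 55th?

58·(7·58 − 5)/2 = 11629 and 55·(7·55 − 5)/2 = 10450.
Difference: 11629 − 10450 = 1179.

1179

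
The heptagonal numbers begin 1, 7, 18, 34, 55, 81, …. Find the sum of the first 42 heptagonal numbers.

Σ i(5i−3)/2 = (5Σi² − 3Σi) / 2 over i = 1..42.
Σi = 903 and Σi² = 25585.
(5·25585 − 3·903) / 2 = 125216/2 = 62608.

62608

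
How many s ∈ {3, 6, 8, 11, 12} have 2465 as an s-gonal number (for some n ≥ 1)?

1

s = 3: P(3, 69) = 2415 and P(3, 70) = 2485; 2465 is not s-gonal.
s = 6: P(6, 35) = 2415 and P(6, 36) = 2556; 2465 is not s-gonal.
s = 8: P(8, 29) = 2465. ✓
s = 11: P(11, 23) = 2300 and P(11, 24) = 2508; 2465 is not s-gonal.
s = 12: P(12, 22) = 2332 and P(12, 23) = 2553; 2465 is not s-gonal.
Hits: s ∈ {8} → 1.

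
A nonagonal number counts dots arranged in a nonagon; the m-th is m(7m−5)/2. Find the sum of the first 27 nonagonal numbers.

Σ i(7i−5)/2 = (7Σi² − 5Σi) / 2 over i = 1..27.
Σi = 378 and Σi² = 6930.
(7·6930 − 5·378) / 2 = 46620/2 = 23310.

23310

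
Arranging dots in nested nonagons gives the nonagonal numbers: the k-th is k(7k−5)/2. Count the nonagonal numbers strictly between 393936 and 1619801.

The n-th nonagonal number is n(7n−5)/2.
Smallest index with value > 393936: n = 336 (giving 394296).
Largest index with value < 1619801: n = 680 (giving 1616700).
Indices 336 through 680: 345 terms.

345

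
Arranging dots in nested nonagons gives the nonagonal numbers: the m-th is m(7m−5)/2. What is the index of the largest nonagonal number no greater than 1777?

Solve n(7n−5)/2 ≤ 1777 for integer n.
n = 22 gives 1639 ≤ 1777, while n = 23 gives 1794 > 1777; so the answer is index 22.

22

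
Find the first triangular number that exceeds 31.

36

Solve n(n+1)/2 > 31 for integer n.
The largest n with value ≤ 31 is 7 (since 28 ≤ 31 < 36), so the first above is n = 8, value 36.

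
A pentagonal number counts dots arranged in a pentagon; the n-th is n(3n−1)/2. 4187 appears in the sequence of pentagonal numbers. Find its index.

53

Set n(3n−1)/2 = 4187, giving 3n² − n − 8374 = 0.
The discriminant is 1 + 24·4187 = 100489, and √100489 = 317.
So n = (1 + 317) / 6 = 318/6 = 53.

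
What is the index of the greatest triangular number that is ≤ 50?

9

Solve n(n+1)/2 ≤ 50 for integer n.
n = 9 gives 45 ≤ 50, while n = 10 gives 55 > 50; so the answer is index 9.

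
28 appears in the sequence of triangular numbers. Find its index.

7

Set n(n+1)/2 = 28, giving n² + n − 56 = 0.
The discriminant is 1 + 8·28 = 225, and √225 = 15.
So n = (-1 + 15) / 2 = 14/2 = 7.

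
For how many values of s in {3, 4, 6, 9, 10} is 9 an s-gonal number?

s = 3: P(3, 3) = 6 and P(3, 4) = 10; 9 is not s-gonal.
s = 4: P(4, 3) = 9. ✓
s = 6: P(6, 2) = 6 and P(6, 3) = 15; 9 is not s-gonal.
s = 9: P(9, 2) = 9. ✓
s = 10: P(10, 1) = 1 and P(10, 2) = 10; 9 is not s-gonal.
Hits: s ∈ {4, 9} → 2.

2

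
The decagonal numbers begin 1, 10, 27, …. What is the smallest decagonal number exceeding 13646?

13747

Solve n(4n−3) > 13646 for integer n.
The largest n with value ≤ 13646 is 58 (since 13282 ≤ 13646 < 13747), so the first above is n = 59, value 13747.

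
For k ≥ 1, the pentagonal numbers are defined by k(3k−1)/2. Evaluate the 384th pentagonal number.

The 384th pentagonal number is n(3n−1)/2 with n = 384.
384·(3·384 − 1)/2 = 384·1151/2 = 220992.

220992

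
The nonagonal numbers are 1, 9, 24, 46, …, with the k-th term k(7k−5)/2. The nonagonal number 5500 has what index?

40

Set n(7n−5)/2 = 5500, giving 7n² − 5n − 11000 = 0.
So n = (5 + 555) / 14 = 560/14 = 40.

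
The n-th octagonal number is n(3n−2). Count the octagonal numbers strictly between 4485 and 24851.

52

The n-th octagonal number is n(3n−2).
Smallest index with value > 4485: n = 40 (giving 4720).
Largest index with value < 24851: n = 91 (giving 24661).
Indices 40 through 91: 52 terms.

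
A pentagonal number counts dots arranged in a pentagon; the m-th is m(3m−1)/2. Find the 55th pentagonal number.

4510

55·(3·55 − 1)/2 = 55·164/2 = 55·82 = 4510.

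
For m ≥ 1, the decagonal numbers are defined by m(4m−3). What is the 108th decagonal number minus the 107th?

857

Consecutive decagonal numbers differ by 8n − 7: here 8·108 − 7 = 857.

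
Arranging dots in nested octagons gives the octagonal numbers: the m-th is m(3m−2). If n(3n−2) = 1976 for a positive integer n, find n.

26

Set n(3n−2) = 1976, giving 3n² − 2n − 1976 = 0.
The discriminant is 4 + 12·1976 = 23716, and √23716 = 154.
So n = (2 + 154) / 6 = 156/6 = 26.
Check: 26·(3·26 − 2) = 1976. ✓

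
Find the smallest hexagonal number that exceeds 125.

153

Solve n(2n−1) > 125 for integer n.
The largest n with value ≤ 125 is 8 (since 120 ≤ 125 < 153), so the first above is n = 9, value 153.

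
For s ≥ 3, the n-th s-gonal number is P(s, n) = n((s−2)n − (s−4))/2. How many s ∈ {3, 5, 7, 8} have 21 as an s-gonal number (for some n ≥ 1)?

s = 3: P(3, 6) = 21. ✓
s = 5: P(5, 3) = 12 and P(5, 4) = 22; 21 is not s-gonal.
s = 7: P(7, 3) = 18 and P(7, 4) = 34; 21 is not s-gonal.
s = 8: P(8, 3) = 21. ✓
Hits: s ∈ {3, 8} → 2.

2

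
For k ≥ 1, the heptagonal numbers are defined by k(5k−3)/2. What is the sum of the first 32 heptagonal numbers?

Σ i(5i−3)/2 = (5Σi² − 3Σi) / 2 over i = 1..32.
Σi = 528 and Σi² = 11440.
(5·11440 − 3·528) / 2 = 55616/2 = 27808.

27808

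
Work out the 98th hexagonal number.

The 98th hexagonal number is n(2n−1) with n = 98.
98·(2·98 − 1) = 98·195 = 19110.

19110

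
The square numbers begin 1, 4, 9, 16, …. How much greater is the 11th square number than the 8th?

57

11² = 121 and 8² = 64.
Difference: 121 − 64 = 57.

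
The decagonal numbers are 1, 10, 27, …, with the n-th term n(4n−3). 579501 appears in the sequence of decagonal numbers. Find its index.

Set n(4n−3) = 579501, giving 4n² − 3n − 579501 = 0.
So n = (3 + 3045) / 8 = 3048/8 = 381.

381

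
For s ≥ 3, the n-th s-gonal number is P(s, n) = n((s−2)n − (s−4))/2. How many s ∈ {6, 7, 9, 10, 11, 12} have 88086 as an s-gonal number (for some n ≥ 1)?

1

s = 6: P(6, 210) = 87990 and P(6, 211) = 88831; 88086 is not s-gonal.
s = 7: P(7, 188) = 88078 and P(7, 189) = 89019; 88086 is not s-gonal.
s = 9: P(9, 159) = 88086. ✓
s = 10: P(10, 148) = 87172 and P(10, 149) = 88357; 88086 is not s-gonal.
s = 11: P(11, 140) = 87710 and P(11, 141) = 88971; 88086 is not s-gonal.
s = 12: P(12, 133) = 87913 and P(12, 134) = 89244; 88086 is not s-gonal.
Hits: s ∈ {9} → 1.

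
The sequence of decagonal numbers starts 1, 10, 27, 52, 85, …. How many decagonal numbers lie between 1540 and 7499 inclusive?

24

The n-th decagonal number is n(4n−3).
Smallest index with value ≥ 1540: n = 20 (giving 1540).
Largest index with value ≤ 7499: n = 43 (giving 7267).
Indices 20 through 43: 24 terms.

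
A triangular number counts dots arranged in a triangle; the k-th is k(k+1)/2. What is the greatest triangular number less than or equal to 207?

190

Solve n(n+1)/2 ≤ 207 for integer n.
n = 19 gives 190 ≤ 207, while n = 20 gives 210 > 207; so the answer is 190.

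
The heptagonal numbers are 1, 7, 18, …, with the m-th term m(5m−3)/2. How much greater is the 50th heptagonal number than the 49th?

Consecutive heptagonal numbers differ by 5n − 4: here 5·50 − 4 = 246.

246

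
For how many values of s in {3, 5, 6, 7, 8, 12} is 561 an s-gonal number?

3

s = 3: P(3, 33) = 561. ✓
s = 5: P(5, 19) = 532 and P(5, 20) = 590; 561 is not s-gonal.
s = 6: P(6, 17) = 561. ✓
s = 7: P(7, 15) = 540 and P(7, 16) = 616; 561 is not s-gonal.
s = 8: P(8, 14) = 560 and P(8, 15) = 645; 561 is not s-gonal.
s = 12: P(12, 11) = 561. ✓
Hits: s ∈ {3, 6, 12} → 3.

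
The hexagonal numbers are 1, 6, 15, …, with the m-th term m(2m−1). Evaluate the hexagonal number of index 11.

The 11th hexagonal number is n(2n−1) with n = 11.
11·(2·11 − 1) = 11·21 = 231.

231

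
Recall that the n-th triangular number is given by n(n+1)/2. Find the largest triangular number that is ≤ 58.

55

Solve n(n+1)/2 ≤ 58 for integer n.
n = 10 gives 55 ≤ 58, while n = 11 gives 66 > 58; so the answer is 55.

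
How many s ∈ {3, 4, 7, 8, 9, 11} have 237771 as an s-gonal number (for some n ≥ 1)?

s = 3: P(3, 689) = 237705 and P(3, 690) = 238395; 237771 is not s-gonal.
s = 4: P(4, 487) = 237169 and P(4, 488) = 238144; 237771 is not s-gonal.
s = 7: P(7, 308) = 236698 and P(7, 309) = 238239; 237771 is not s-gonal.
s = 8: P(8, 281) = 236321 and P(8, 282) = 238008; 237771 is not s-gonal.
s = 9: P(9, 261) = 237771. ✓
s = 11: P(11, 230) = 237245 and P(11, 231) = 239316; 237771 is not s-gonal.
Hits: s ∈ {9} → 1.

1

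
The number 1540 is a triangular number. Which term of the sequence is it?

55

Set n(n+1)/2 = 1540, giving n² + n − 3080 = 0.
So n = (-1 + 111) / 2 = 110/2 = 55.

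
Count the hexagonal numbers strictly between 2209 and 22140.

The n-th hexagonal number is n(2n−1).
Smallest index with value > 2209: n = 34 (giving 2278).
Largest index with value < 22140: n = 105 (giving 21945).
Indices 34 through 105: 72 terms.

72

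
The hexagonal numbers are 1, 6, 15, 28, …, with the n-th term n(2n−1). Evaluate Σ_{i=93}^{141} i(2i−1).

1355389

Σ i(2i−1) = 2Σi² − Σi over i = 93..141.
Σi = 10011 − 4278 = 5733 and Σi² = 944371 − 263810 = 680561.
2·680561 − 1·5733 = 1355389.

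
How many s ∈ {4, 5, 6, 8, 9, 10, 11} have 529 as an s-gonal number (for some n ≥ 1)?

s = 4: P(4, 23) = 529. ✓
s = 5: P(5, 18) = 477 and P(5, 19) = 532; 529 is not s-gonal.
s = 6: P(6, 16) = 496 and P(6, 17) = 561; 529 is not s-gonal.
s = 8: P(8, 13) = 481 and P(8, 14) = 560; 529 is not s-gonal.
s = 9: P(9, 12) = 474 and P(9, 13) = 559; 529 is not s-gonal.
s = 10: P(10, 11) = 451 and P(10, 12) = 540; 529 is not s-gonal.
s = 11: P(11, 11) = 506 and P(11, 12) = 606; 529 is not s-gonal.
Hits: s ∈ {4} → 1.

1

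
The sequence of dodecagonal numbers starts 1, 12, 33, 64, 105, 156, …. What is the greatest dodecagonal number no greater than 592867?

Solve n(5n−4) ≤ 592867 for integer n.
n = 344 gives 590304 ≤ 592867, while n = 345 gives 593745 > 592867; so the answer is 590304.

590304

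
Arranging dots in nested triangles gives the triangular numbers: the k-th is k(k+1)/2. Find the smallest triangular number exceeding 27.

28

Solve n(n+1)/2 > 27 for integer n.
The largest n with value ≤ 27 is 6 (since 21 ≤ 27 < 28), so the first above is n = 7, value 28.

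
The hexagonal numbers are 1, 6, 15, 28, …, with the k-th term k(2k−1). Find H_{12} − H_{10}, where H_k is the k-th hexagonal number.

86

12·(2·12 − 1) = 276 and 10·(2·10 − 1) = 190.
Difference: 276 − 190 = 86.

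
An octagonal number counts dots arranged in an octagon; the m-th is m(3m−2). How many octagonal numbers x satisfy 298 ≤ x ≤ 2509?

19

The n-th octagonal number is n(3n−2).
Smallest index with value ≥ 298: n = 11 (giving 341).
Largest index with value ≤ 2509: n = 29 (giving 2465).
Indices 11 through 29: 19 terms.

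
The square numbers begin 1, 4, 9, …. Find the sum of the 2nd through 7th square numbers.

Σ_{i=2}^{7} i² = 140 − 1 = 139.

139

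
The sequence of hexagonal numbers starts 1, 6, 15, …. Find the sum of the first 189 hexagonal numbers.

Σ i(2i−1) = 2Σi² − Σi over i = 1..189.
Σi = 17955 and Σi² = 2268315.
2·2268315 − 1·17955 = 4518675.

4518675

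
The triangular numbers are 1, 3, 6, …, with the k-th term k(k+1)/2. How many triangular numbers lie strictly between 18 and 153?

The n-th triangular number is n(n+1)/2.
Smallest index with value > 18: n = 6 (giving 21).
Largest index with value < 153: n = 16 (giving 136).
Indices 6 through 16: 11 terms.

11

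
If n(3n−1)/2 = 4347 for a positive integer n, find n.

Set n(3n−1)/2 = 4347, giving 3n² − n − 8694 = 0.
The discriminant is 1 + 24·4347 = 104329, and √104329 = 323.
So n = (1 + 323) / 6 = 324/6 = 54.

54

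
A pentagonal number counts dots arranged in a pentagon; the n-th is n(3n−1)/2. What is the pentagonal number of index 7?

70

7·(3·7 − 1)/2 = 7·20/2 = 7·10 = 70.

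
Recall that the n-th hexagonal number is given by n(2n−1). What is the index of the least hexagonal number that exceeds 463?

16

Solve n(2n−1) > 463 for integer n.
The largest n with value ≤ 463 is 15 (since 435 ≤ 463 < 496), so the first above is n = 16, value 496.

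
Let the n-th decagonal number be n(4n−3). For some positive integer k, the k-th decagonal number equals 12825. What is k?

Set n(4n−3) = 12825, giving 4n² − 3n − 12825 = 0.
The discriminant is 9 + 16·12825 = 205209, and √205209 = 453.
So n = (3 + 453) / 8 = 456/8 = 57.

57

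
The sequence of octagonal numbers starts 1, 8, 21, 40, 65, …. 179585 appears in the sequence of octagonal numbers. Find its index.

245

Set n(3n−2) = 179585, giving 3n² − 2n − 179585 = 0.
The discriminant is 4 + 12·179585 = 2155024, and √2155024 = 1468.
So n = (2 + 1468) / 6 = 1470/6 = 245.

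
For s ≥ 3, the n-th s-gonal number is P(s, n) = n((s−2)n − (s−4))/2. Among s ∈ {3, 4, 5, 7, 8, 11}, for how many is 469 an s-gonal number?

s = 3: P(3, 30) = 465 and P(3, 31) = 496; 469 is not s-gonal.
s = 4: P(4, 21) = 441 and P(4, 22) = 484; 469 is not s-gonal.
s = 5: P(5, 17) = 425 and P(5, 18) = 477; 469 is not s-gonal.
s = 7: P(7, 14) = 469. ✓
s = 8: P(8, 12) = 408 and P(8, 13) = 481; 469 is not s-gonal.
s = 11: P(11, 10) = 415 and P(11, 11) = 506; 469 is not s-gonal.
Hits: s ∈ {7} → 1.

1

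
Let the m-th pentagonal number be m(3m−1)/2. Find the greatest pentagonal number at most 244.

210

Solve n(3n−1)/2 ≤ 244 for integer n.
n = 12 gives 210 ≤ 244, while n = 13 gives 247 > 244; so the answer is 210.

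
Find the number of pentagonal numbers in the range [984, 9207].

53

The n-th pentagonal number is n(3n−1)/2.
Smallest index with value ≥ 984: n = 26 (giving 1001).
Largest index with value ≤ 9207: n = 78 (giving 9087).
Indices 26 through 78: 53 terms.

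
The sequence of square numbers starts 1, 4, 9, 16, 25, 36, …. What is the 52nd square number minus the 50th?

52² = 2704 and 50² = 2500.
Difference: 2704 − 2500 = 204.

204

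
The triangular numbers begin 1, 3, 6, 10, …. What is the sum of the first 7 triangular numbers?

Σ i(i+1)/2 = (Σi² + Σi) / 2 over i = 1..7.
Σi = 28 and Σi² = 140.
(1·140 + 1·28) / 2 = 168/2 = 84.

84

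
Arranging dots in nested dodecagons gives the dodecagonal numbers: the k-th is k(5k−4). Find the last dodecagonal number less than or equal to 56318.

Solve n(5n−4) ≤ 56318 for integer n.
n = 106 gives 55756 ≤ 56318, while n = 107 gives 56817 > 56318; so the answer is 55756.

55756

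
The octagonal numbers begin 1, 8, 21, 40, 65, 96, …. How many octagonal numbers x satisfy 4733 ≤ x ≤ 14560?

The n-th octagonal number is n(3n−2).
Smallest index with value ≥ 4733: n = 41 (giving 4961).
Largest index with value ≤ 14560: n = 70 (giving 14560).
Indices 41 through 70: 30 terms.

30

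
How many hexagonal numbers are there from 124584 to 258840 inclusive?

The n-th hexagonal number is n(2n−1).
Smallest index with value ≥ 124584: n = 250 (giving 124750).
Largest index with value ≤ 258840: n = 360 (giving 258840).
Indices 250 through 360: 111 terms.

111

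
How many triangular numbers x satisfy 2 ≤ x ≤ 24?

The n-th triangular number is n(n+1)/2.
Smallest index with value ≥ 2: n = 2 (giving 3).
Largest index with value ≤ 24: n = 6 (giving 21).
Indices 2 through 6: 5 terms.

5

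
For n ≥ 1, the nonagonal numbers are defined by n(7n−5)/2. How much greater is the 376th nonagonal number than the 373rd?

376·(7·376 − 5)/2 = 493876 and 373·(7·373 − 5)/2 = 486019.
Difference: 493876 − 486019 = 7857.

7857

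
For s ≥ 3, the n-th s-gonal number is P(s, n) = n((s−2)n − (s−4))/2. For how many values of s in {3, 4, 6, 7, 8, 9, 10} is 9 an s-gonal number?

2

s = 3: P(3, 3) = 6 and P(3, 4) = 10; 9 is not s-gonal.
s = 4: P(4, 3) = 9. ✓
s = 6: P(6, 2) = 6 and P(6, 3) = 15; 9 is not s-gonal.
s = 7: P(7, 2) = 7 and P(7, 3) = 18; 9 is not s-gonal.
s = 8: P(8, 2) = 8 and P(8, 3) = 21; 9 is not s-gonal.
s = 9: P(9, 2) = 9. ✓
s = 10: P(10, 1) = 1 and P(10, 2) = 10; 9 is not s-gonal.
Hits: s ∈ {4, 9} → 2.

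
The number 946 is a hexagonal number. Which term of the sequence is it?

Set n(2n−1) = 946, giving 2n² − n − 946 = 0.
So n = (1 + 87) / 4 = 88/4 = 22.
Check: 22·(2·22 − 1) = 946. ✓

22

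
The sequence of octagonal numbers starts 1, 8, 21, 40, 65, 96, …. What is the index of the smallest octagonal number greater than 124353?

204

Solve n(3n−2) > 124353 for integer n.
The largest n with value ≤ 124353 is 203 (since 123221 ≤ 124353 < 124440), so the first above is n = 204, value 124440.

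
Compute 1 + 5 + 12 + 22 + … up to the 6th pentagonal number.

Σ i(3i−1)/2 = (3Σi² − Σi) / 2 over i = 1..6.
Σi = 21 and Σi² = 91.
(3·91 − 1·21) / 2 = 252/2 = 126.

126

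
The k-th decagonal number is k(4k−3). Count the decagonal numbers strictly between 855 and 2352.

The n-th decagonal number is n(4n−3).
Smallest index with value > 855: n = 16 (giving 976).
Largest index with value < 2352: n = 24 (giving 2232).
Indices 16 through 24: 9 terms.

9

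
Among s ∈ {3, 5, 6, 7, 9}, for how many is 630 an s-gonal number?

2

s = 3: P(3, 35) = 630. ✓
s = 5: P(5, 20) = 590 and P(5, 21) = 651; 630 is not s-gonal.
s = 6: P(6, 18) = 630. ✓
s = 7: P(7, 16) = 616 and P(7, 17) = 697; 630 is not s-gonal.
s = 9: P(9, 13) = 559 and P(9, 14) = 651; 630 is not s-gonal.
Hits: s ∈ {3, 6} → 2.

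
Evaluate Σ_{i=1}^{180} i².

1960230

Σ_{i=1}^{180} i² = 180·181·361/6 = 1960230.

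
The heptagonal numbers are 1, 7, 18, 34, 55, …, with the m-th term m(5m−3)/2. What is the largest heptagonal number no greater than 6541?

6426

Solve n(5n−3)/2 ≤ 6541 for integer n.
n = 51 gives 6426 ≤ 6541, while n = 52 gives 6682 > 6541; so the answer is 6426.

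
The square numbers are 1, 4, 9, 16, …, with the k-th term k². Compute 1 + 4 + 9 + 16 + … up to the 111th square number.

462056

Σ_{i=1}^{111} i² = 111·112·223/6 = 462056.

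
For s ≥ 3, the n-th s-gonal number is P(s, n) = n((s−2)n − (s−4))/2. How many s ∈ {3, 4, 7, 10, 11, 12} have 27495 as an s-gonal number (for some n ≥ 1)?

s = 3: P(3, 234) = 27495. ✓
s = 4: P(4, 165) = 27225 and P(4, 166) = 27556; 27495 is not s-gonal.
s = 7: P(7, 105) = 27405 and P(7, 106) = 27931; 27495 is not s-gonal.
s = 10: P(10, 83) = 27307 and P(10, 84) = 27972; 27495 is not s-gonal.
s = 11: P(11, 78) = 27105 and P(11, 79) = 27808; 27495 is not s-gonal.
s = 12: P(12, 74) = 27084 and P(12, 75) = 27825; 27495 is not s-gonal.
Hits: s ∈ {3} → 1.

1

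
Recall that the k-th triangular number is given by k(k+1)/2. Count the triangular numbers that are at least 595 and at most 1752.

The n-th triangular number is n(n+1)/2.
Smallest index with value ≥ 595: n = 34 (giving 595).
Largest index with value ≤ 1752: n = 58 (giving 1711).
Indices 34 through 58: 25 terms.

25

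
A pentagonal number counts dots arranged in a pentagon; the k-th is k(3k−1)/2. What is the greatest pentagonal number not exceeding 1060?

Solve n(3n−1)/2 ≤ 1060 for integer n.
n = 26 gives 1001 ≤ 1060, while n = 27 gives 1080 > 1060; so the answer is 1001.

1001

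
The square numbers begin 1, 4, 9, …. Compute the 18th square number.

324

The 18th square number is n² with n = 18.
18² = 324.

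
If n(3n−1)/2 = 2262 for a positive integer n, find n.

39

Set n(3n−1)/2 = 2262, giving 3n² − n − 4524 = 0.
The discriminant is 1 + 24·2262 = 54289, and √54289 = 233.
So n = (1 + 233) / 6 = 234/6 = 39.
Check: 39·(3·39 − 1)/2 = 2262. ✓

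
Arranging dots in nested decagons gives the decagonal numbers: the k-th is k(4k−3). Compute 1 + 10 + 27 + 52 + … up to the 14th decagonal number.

3745

Σ i(4i−3) = 4Σi² − 3Σi over i = 1..14.
Σi = 105 and Σi² = 1015.
4·1015 − 3·105 = 3745.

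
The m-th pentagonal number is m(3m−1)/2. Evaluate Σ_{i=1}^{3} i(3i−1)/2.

Σ i(3i−1)/2 = (3Σi² − Σi) / 2 over i = 1..3.
Σi = 6 and Σi² = 14.
(3·14 − 1·6) / 2 = 36/2 = 18.

18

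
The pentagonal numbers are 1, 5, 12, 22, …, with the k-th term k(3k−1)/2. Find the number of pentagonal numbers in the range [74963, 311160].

The n-th pentagonal number is n(3n−1)/2.
Smallest index with value ≥ 74963: n = 224 (giving 75152).
Largest index with value ≤ 311160: n = 455 (giving 310310).
Indices 224 through 455: 232 terms.

232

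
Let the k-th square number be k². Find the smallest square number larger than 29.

Solve n² > 29 for integer n.
The largest n with value ≤ 29 is 5 (since 25 ≤ 29 < 36), so the first above is n = 6, value 36.

36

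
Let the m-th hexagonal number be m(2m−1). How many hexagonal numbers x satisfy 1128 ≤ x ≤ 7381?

38

The n-th hexagonal number is n(2n−1).
Smallest index with value ≥ 1128: n = 24 (giving 1128).
Largest index with value ≤ 7381: n = 61 (giving 7381).
Indices 24 through 61: 38 terms.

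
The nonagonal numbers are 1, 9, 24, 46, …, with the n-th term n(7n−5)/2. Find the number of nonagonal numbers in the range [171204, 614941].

198

The n-th nonagonal number is n(7n−5)/2.
Smallest index with value ≥ 171204: n = 222 (giving 171939).
Largest index with value ≤ 614941: n = 419 (giving 613416).
Indices 222 through 419: 198 terms.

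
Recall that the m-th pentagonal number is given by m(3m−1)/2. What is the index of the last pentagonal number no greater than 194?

Solve n(3n−1)/2 ≤ 194 for integer n.
n = 11 gives 176 ≤ 194, while n = 12 gives 210 > 194; so the answer is index 11.

11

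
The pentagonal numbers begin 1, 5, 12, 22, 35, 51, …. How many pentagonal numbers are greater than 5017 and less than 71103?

159

The n-th pentagonal number is n(3n−1)/2.
Smallest index with value > 5017: n = 59 (giving 5192).
Largest index with value < 71103: n = 217 (giving 70525).
Indices 59 through 217: 159 terms.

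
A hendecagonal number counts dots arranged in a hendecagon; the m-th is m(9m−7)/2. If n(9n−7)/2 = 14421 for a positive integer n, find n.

57

Set n(9n−7)/2 = 14421, giving 9n² − 7n − 28842 = 0.
The discriminant is 49 + 72·14421 = 1038361, and √1038361 = 1019.
So n = (7 + 1019) / 18 = 1026/18 = 57.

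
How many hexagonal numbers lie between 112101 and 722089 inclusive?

365

The n-th hexagonal number is n(2n−1).
Smallest index with value ≥ 112101: n = 237 (giving 112101).
Largest index with value ≤ 722089: n = 601 (giving 721801).
Indices 237 through 601: 365 terms.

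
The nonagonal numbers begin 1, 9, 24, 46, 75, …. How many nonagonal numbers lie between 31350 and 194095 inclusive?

The n-th nonagonal number is n(7n−5)/2.
Smallest index with value ≥ 31350: n = 95 (giving 31350).
Largest index with value ≤ 194095: n = 235 (giving 192700).
Indices 95 through 235: 141 terms.

141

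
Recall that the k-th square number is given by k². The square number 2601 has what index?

51

We need n² = 2601, so n = √2601 = 51.
Check: 51² = 2601. ✓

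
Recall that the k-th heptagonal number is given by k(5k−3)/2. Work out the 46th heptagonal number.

5221

46·(5·46 − 3)/2 = 46·227/2 = 5221.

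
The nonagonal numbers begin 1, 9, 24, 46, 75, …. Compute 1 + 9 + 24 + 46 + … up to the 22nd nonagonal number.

12650

Σ i(7i−5)/2 = (7Σi² − 5Σi) / 2 over i = 1..22.
Σi = 253 and Σi² = 3795.
(7·3795 − 5·253) / 2 = 25300/2 = 12650.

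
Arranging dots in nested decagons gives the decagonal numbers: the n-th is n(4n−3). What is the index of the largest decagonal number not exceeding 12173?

55

Solve n(4n−3) ≤ 12173 for integer n.
n = 55 gives 11935 ≤ 12173, while n = 56 gives 12376 > 12173; so the answer is index 55.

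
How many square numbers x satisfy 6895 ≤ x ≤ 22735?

The n-th square number is n².
Smallest index with value ≥ 6895: n = 84 (giving 7056).
Largest index with value ≤ 22735: n = 150 (giving 22500).
Indices 84 through 150: 67 terms.

67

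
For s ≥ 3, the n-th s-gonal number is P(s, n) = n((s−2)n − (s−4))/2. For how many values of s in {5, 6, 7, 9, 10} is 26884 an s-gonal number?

2

s = 5: P(5, 134) = 26867 and P(5, 135) = 27270; 26884 is not s-gonal.
s = 6: P(6, 116) = 26796 and P(6, 117) = 27261; 26884 is not s-gonal.
s = 7: P(7, 104) = 26884. ✓
s = 9: P(9, 88) = 26884. ✓
s = 10: P(10, 82) = 26650 and P(10, 83) = 27307; 26884 is not s-gonal.
Hits: s ∈ {7, 9} → 2.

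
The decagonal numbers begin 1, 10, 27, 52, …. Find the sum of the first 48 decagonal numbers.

148568

Σ i(4i−3) = 4Σi² − 3Σi over i = 1..48.
Σi = 1176 and Σi² = 38024.
4·38024 − 3·1176 = 148568.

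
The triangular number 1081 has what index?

46

Set n(n+1)/2 = 1081, giving n² + n − 2162 = 0.
The discriminant is 1 + 8·1081 = 8649, and √8649 = 93.
So n = (-1 + 93) / 2 = 92/2 = 46.
Check: 46·47/2 = 1081. ✓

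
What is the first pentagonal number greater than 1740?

1820

Solve n(3n−1)/2 > 1740 for integer n.
The largest n with value ≤ 1740 is 34 (since 1717 ≤ 1740 < 1820), so the first above is n = 35, value 1820.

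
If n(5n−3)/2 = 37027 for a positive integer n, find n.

122

Set n(5n−3)/2 = 37027, giving 5n² − 3n − 74054 = 0.
The discriminant is 9 + 40·37027 = 1481089, and √1481089 = 1217.
So n = (3 + 1217) / 10 = 1220/10 = 122.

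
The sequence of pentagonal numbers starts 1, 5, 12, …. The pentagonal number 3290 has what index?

47

Set n(3n−1)/2 = 3290, giving 3n² − n − 6580 = 0.
The discriminant is 1 + 24·3290 = 78961, and √78961 = 281.
So n = (1 + 281) / 6 = 282/6 = 47.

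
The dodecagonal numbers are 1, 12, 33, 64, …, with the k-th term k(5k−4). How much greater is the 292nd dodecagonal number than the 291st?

2911

Consecutive dodecagonal numbers differ by 10n − 9: here 10·292 − 9 = 2911.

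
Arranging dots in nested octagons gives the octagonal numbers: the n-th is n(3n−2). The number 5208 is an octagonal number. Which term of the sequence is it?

Set n(3n−2) = 5208, giving 3n² − 2n − 5208 = 0.
The discriminant is 4 + 12·5208 = 62500, and √62500 = 250.
So n = (2 + 250) / 6 = 252/6 = 42.

42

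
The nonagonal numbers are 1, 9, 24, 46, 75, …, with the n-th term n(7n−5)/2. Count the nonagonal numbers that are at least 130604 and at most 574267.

The n-th nonagonal number is n(7n−5)/2.
Smallest index with value ≥ 130604: n = 194 (giving 131241).
Largest index with value ≤ 574267: n = 405 (giving 573075).
Indices 194 through 405: 212 terms.

212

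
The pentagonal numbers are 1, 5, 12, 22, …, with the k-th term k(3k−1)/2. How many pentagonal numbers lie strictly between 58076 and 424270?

The n-th pentagonal number is n(3n−1)/2.
Smallest index with value > 58076: n = 197 (giving 58115).
Largest index with value < 424270: n = 531 (giving 422676).
Indices 197 through 531: 335 terms.

335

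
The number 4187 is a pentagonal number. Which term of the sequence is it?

53

Set n(3n−1)/2 = 4187, giving 3n² − n − 8374 = 0.
The discriminant is 1 + 24·4187 = 100489, and √100489 = 317.
So n = (1 + 317) / 6 = 318/6 = 53.
Check: 53·(3·53 − 1)/2 = 4187. ✓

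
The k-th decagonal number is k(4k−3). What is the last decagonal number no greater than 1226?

1105

Solve n(4n−3) ≤ 1226 for integer n.
n = 17 gives 1105 ≤ 1226, while n = 18 gives 1242 > 1226; so the answer is 1105.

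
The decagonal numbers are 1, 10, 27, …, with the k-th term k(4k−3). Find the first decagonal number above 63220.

64135

Solve n(4n−3) > 63220 for integer n.
The largest n with value ≤ 63220 is 126 (since 63126 ≤ 63220 < 64135), so the first above is n = 127, value 64135.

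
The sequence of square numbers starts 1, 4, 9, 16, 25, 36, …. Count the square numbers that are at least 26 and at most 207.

The n-th square number is n².
Smallest index with value ≥ 26: n = 6 (giving 36).
Largest index with value ≤ 207: n = 14 (giving 196).
Indices 6 through 14: 9 terms.

9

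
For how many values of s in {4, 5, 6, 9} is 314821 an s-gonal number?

s = 4: P(4, 561) = 314721 and P(4, 562) = 315844; 314821 is not s-gonal.
s = 5: P(5, 458) = 314417 and P(5, 459) = 315792; 314821 is not s-gonal.
s = 6: P(6, 397) = 314821. ✓
s = 9: P(9, 300) = 314250 and P(9, 301) = 316351; 314821 is not s-gonal.
Hits: s ∈ {6} → 1.

1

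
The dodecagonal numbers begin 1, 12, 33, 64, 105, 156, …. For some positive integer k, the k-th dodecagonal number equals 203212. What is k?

202

Set n(5n−4) = 203212, giving 5n² − 4n − 203212 = 0.
The discriminant is 16 + 20·203212 = 4064256, and √4064256 = 2016.
So n = (4 + 2016) / 10 = 2020/10 = 202.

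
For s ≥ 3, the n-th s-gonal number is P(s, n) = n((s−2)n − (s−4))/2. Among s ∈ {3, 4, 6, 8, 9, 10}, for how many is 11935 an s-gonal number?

s = 3: P(3, 154) = 11935. ✓
s = 4: P(4, 109) = 11881 and P(4, 110) = 12100; 11935 is not s-gonal.
s = 6: P(6, 77) = 11781 and P(6, 78) = 12090; 11935 is not s-gonal.
s = 8: P(8, 63) = 11781 and P(8, 64) = 12160; 11935 is not s-gonal.
s = 9: P(9, 58) = 11629 and P(9, 59) = 12036; 11935 is not s-gonal.
s = 10: P(10, 55) = 11935. ✓
Hits: s ∈ {3, 10} → 2.

2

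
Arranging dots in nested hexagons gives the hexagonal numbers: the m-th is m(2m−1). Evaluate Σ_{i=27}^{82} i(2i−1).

358876

Σ i(2i−1) = 2Σi² − Σi over i = 27..82.
Σi = 3403 − 351 = 3052 and Σi² = 187165 − 6201 = 180964.
2·180964 − 1·3052 = 358876.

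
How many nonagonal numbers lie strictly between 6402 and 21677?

36

The n-th nonagonal number is n(7n−5)/2.
Smallest index with value > 6402: n = 44 (giving 6666).
Largest index with value < 21677: n = 79 (giving 21646).
Indices 44 through 79: 36 terms.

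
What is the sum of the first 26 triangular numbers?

3276

Σ i(i+1)/2 = (Σi² + Σi) / 2 over i = 1..26.
Σi = 351 and Σi² = 6201.
(1·6201 + 1·351) / 2 = 6552/2 = 3276.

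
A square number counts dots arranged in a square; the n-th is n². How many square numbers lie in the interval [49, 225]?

9

The n-th square number is n².
Smallest index with value ≥ 49: n = 7 (giving 49).
Largest index with value ≤ 225: n = 15 (giving 225).
Indices 7 through 15: 9 terms.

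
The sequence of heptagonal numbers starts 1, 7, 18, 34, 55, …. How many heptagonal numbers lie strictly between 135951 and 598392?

256

The n-th heptagonal number is n(5n−3)/2.
Smallest index with value > 135951: n = 234 (giving 136539).
Largest index with value < 598392: n = 489 (giving 597069).
Indices 234 through 489: 256 terms.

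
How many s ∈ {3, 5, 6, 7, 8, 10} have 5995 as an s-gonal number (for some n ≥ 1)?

2

s = 3: P(3, 109) = 5995. ✓
s = 5: P(5, 63) = 5922 and P(5, 64) = 6112; 5995 is not s-gonal.
s = 6: P(6, 55) = 5995. ✓
s = 7: P(7, 49) = 5929 and P(7, 50) = 6175; 5995 is not s-gonal.
s = 8: P(8, 45) = 5985 and P(8, 46) = 6256; 5995 is not s-gonal.
s = 10: P(10, 39) = 5967 and P(10, 40) = 6280; 5995 is not s-gonal.
Hits: s ∈ {3, 6} → 2.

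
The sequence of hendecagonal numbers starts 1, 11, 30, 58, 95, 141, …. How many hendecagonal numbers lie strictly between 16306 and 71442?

66

The n-th hendecagonal number is n(9n−7)/2.
Smallest index with value > 16306: n = 61 (giving 16531).
Largest index with value < 71442: n = 126 (giving 71001).
Indices 61 through 126: 66 terms.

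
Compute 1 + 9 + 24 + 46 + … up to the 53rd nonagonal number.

175059

Σ i(7i−5)/2 = (7Σi² − 5Σi) / 2 over i = 1..53.
Σi = 1431 and Σi² = 51039.
(7·51039 − 5·1431) / 2 = 350118/2 = 175059.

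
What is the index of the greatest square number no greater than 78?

8

Solve n² ≤ 78 for integer n.
n = 8 gives 64 ≤ 78, while n = 9 gives 81 > 78; so the answer is index 8.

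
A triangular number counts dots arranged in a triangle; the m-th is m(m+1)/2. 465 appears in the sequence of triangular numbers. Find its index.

30

Set n(n+1)/2 = 465, giving n² + n − 930 = 0.
So n = (-1 + 61) / 2 = 60/2 = 30.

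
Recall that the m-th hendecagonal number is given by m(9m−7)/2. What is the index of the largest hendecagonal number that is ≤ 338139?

274

Solve n(9n−7)/2 ≤ 338139 for integer n.
n = 274 gives 336883 ≤ 338139, while n = 275 gives 339350 > 338139; so the answer is index 274.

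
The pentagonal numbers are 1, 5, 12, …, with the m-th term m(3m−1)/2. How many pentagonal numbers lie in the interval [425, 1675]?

17

The n-th pentagonal number is n(3n−1)/2.
Smallest index with value ≥ 425: n = 17 (giving 425).
Largest index with value ≤ 1675: n = 33 (giving 1617).
Indices 17 through 33: 17 terms.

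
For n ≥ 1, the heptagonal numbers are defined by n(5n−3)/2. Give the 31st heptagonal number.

2356

The 31st heptagonal number is n(5n−3)/2 with n = 31.
31·(5·31 − 3)/2 = 31·152/2 = 31·76 = 2356.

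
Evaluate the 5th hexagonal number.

5·(2·5 − 1) = 5·9 = 45.

45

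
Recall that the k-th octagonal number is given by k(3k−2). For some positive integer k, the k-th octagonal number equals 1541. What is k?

23

Set n(3n−2) = 1541, giving 3n² − 2n − 1541 = 0.
So n = (2 + 136) / 6 = 138/6 = 23.
Check: 23·(3·23 − 2) = 1541. ✓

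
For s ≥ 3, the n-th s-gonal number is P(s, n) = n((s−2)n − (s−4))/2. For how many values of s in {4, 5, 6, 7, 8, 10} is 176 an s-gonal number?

2

s = 4: P(4, 13) = 169 and P(4, 14) = 196; 176 is not s-gonal.
s = 5: P(5, 11) = 176. ✓
s = 6: P(6, 9) = 153 and P(6, 10) = 190; 176 is not s-gonal.
s = 7: P(7, 8) = 148 and P(7, 9) = 189; 176 is not s-gonal.
s = 8: P(8, 8) = 176. ✓
s = 10: P(10, 7) = 175 and P(10, 8) = 232; 176 is not s-gonal.
Hits: s ∈ {5, 8} → 2.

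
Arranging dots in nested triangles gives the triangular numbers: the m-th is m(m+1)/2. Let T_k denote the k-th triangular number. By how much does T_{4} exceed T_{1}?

4·5/2 = 10 and 1·2/2 = 1.
Difference: 10 − 1 = 9.

9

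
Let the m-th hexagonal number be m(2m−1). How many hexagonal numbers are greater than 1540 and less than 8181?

The n-th hexagonal number is n(2n−1).
Smallest index with value > 1540: n = 29 (giving 1653).
Largest index with value < 8181: n = 64 (giving 8128).
Indices 29 through 64: 36 terms.

36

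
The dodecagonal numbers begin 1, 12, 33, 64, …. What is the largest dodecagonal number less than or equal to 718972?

716689

Solve n(5n−4) ≤ 718972 for integer n.
n = 379 gives 716689 ≤ 718972, while n = 380 gives 720480 > 718972; so the answer is 716689.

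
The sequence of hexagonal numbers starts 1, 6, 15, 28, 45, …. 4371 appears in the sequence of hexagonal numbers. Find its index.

Set n(2n−1) = 4371, giving 2n² − n − 4371 = 0.
The discriminant is 1 + 8·4371 = 34969, and √34969 = 187.
So n = (1 + 187) / 4 = 188/4 = 47.

47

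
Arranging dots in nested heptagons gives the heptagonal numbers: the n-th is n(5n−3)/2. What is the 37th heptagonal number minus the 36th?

Consecutive heptagonal numbers differ by 5n − 4: here 5·37 − 4 = 181.

181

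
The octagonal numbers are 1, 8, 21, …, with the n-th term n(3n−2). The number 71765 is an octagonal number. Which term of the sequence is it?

155

Set n(3n−2) = 71765, giving 3n² − 2n − 71765 = 0.
The discriminant is 4 + 12·71765 = 861184, and √861184 = 928.
So n = (2 + 928) / 6 = 930/6 = 155.
Check: 155·(3·155 − 2) = 71765. ✓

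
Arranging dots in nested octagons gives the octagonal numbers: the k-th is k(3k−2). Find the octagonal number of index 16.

736

The 16th octagonal number is n(3n−2) with n = 16.
16·(3·16 − 2) = 16·46 = 736.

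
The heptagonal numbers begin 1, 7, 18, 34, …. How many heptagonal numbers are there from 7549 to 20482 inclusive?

35

The n-th heptagonal number is n(5n−3)/2.
Smallest index with value ≥ 7549: n = 56 (giving 7756).
Largest index with value ≤ 20482: n = 90 (giving 20115).
Indices 56 through 90: 35 terms.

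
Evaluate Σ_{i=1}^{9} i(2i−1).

Σ i(2i−1) = 2Σi² − Σi over i = 1..9.
Σi = 45 and Σi² = 285.
2·285 − 1·45 = 525.

525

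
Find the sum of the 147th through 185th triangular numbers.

543049

Σ i(i+1)/2 = (Σi² + Σi) / 2 over i = 147..185.
Σi = 17205 − 10731 = 6474 and Σi² = 2127685 − 1048061 = 1079624.
(1·1079624 + 1·6474) / 2 = 1086098/2 = 543049.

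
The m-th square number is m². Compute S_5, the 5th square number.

The 5th square number is n² with n = 5.
5² = 25.

25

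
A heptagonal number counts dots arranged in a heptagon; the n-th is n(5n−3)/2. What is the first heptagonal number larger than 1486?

Solve n(5n−3)/2 > 1486 for integer n.
The largest n with value ≤ 1486 is 24 (since 1404 ≤ 1486 < 1525), so the first above is n = 25, value 1525.

1525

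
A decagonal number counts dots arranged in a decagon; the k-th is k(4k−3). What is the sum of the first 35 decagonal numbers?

Σ i(4i−3) = 4Σi² − 3Σi over i = 1..35.
Σi = 630 and Σi² = 14910.
4·14910 − 3·630 = 57750.

57750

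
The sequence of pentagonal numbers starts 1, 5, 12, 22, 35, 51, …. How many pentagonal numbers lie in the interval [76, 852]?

17

The n-th pentagonal number is n(3n−1)/2.
Smallest index with value ≥ 76: n = 8 (giving 92).
Largest index with value ≤ 852: n = 24 (giving 852).
Indices 8 through 24: 17 terms.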